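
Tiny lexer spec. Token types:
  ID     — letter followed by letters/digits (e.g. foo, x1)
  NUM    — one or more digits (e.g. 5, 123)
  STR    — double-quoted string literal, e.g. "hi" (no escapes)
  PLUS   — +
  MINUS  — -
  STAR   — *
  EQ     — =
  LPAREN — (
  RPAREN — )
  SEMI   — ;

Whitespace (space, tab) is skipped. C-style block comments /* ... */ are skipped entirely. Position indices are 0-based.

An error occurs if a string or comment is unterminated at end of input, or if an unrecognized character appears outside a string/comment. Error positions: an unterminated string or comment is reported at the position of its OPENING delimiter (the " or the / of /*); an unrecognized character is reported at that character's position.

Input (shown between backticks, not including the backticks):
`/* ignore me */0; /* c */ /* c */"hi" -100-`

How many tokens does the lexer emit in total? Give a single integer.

pos=0: enter COMMENT mode (saw '/*')
exit COMMENT mode (now at pos=15)
pos=15: emit NUM '0' (now at pos=16)
pos=16: emit SEMI ';'
pos=18: enter COMMENT mode (saw '/*')
exit COMMENT mode (now at pos=25)
pos=26: enter COMMENT mode (saw '/*')
exit COMMENT mode (now at pos=33)
pos=33: enter STRING mode
pos=33: emit STR "hi" (now at pos=37)
pos=38: emit MINUS '-'
pos=39: emit NUM '100' (now at pos=42)
pos=42: emit MINUS '-'
DONE. 6 tokens: [NUM, SEMI, STR, MINUS, NUM, MINUS]

Answer: 6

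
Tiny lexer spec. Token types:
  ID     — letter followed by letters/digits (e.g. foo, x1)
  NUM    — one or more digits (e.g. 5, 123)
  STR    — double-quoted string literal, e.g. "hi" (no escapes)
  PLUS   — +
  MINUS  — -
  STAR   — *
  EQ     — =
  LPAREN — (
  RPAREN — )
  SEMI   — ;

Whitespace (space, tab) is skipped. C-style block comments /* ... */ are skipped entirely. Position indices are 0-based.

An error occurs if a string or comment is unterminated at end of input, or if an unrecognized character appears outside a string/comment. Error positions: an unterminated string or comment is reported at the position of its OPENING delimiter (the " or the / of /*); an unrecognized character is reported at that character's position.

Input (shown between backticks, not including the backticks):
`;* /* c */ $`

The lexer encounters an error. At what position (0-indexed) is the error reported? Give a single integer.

pos=0: emit SEMI ';'
pos=1: emit STAR '*'
pos=3: enter COMMENT mode (saw '/*')
exit COMMENT mode (now at pos=10)
pos=11: ERROR — unrecognized char '$'

Answer: 11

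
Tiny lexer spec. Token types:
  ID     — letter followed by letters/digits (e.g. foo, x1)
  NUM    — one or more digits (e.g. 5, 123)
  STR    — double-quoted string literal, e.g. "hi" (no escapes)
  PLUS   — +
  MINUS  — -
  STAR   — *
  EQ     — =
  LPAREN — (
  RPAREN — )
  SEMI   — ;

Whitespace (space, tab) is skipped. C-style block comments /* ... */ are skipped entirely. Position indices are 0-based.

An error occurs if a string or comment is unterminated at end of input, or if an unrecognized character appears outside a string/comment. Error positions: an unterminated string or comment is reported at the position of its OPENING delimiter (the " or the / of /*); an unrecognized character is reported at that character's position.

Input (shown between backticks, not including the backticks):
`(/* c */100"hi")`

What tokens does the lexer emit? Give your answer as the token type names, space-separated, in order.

pos=0: emit LPAREN '('
pos=1: enter COMMENT mode (saw '/*')
exit COMMENT mode (now at pos=8)
pos=8: emit NUM '100' (now at pos=11)
pos=11: enter STRING mode
pos=11: emit STR "hi" (now at pos=15)
pos=15: emit RPAREN ')'
DONE. 4 tokens: [LPAREN, NUM, STR, RPAREN]

Answer: LPAREN NUM STR RPAREN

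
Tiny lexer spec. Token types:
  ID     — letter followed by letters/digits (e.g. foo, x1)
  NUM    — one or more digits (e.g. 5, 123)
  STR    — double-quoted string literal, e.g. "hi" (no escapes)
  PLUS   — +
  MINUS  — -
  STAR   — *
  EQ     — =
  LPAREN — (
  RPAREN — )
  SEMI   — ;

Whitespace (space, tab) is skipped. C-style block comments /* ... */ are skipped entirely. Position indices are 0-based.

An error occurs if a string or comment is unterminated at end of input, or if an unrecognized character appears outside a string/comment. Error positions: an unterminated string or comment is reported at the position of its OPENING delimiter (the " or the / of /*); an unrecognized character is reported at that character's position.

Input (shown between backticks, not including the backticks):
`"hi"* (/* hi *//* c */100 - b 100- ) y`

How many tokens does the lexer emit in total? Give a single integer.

Answer: 10

Derivation:
pos=0: enter STRING mode
pos=0: emit STR "hi" (now at pos=4)
pos=4: emit STAR '*'
pos=6: emit LPAREN '('
pos=7: enter COMMENT mode (saw '/*')
exit COMMENT mode (now at pos=15)
pos=15: enter COMMENT mode (saw '/*')
exit COMMENT mode (now at pos=22)
pos=22: emit NUM '100' (now at pos=25)
pos=26: emit MINUS '-'
pos=28: emit ID 'b' (now at pos=29)
pos=30: emit NUM '100' (now at pos=33)
pos=33: emit MINUS '-'
pos=35: emit RPAREN ')'
pos=37: emit ID 'y' (now at pos=38)
DONE. 10 tokens: [STR, STAR, LPAREN, NUM, MINUS, ID, NUM, MINUS, RPAREN, ID]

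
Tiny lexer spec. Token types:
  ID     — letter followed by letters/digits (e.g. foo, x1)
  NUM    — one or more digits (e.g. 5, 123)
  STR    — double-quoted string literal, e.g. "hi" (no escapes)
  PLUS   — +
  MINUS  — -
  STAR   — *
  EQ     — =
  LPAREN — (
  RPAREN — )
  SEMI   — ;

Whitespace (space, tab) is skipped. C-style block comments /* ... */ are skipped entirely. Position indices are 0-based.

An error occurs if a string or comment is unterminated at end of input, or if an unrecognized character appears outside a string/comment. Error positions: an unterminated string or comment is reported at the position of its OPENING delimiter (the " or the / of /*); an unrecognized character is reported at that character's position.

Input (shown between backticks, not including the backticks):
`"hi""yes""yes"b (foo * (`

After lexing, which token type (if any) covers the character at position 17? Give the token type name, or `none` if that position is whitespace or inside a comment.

pos=0: enter STRING mode
pos=0: emit STR "hi" (now at pos=4)
pos=4: enter STRING mode
pos=4: emit STR "yes" (now at pos=9)
pos=9: enter STRING mode
pos=9: emit STR "yes" (now at pos=14)
pos=14: emit ID 'b' (now at pos=15)
pos=16: emit LPAREN '('
pos=17: emit ID 'foo' (now at pos=20)
pos=21: emit STAR '*'
pos=23: emit LPAREN '('
DONE. 8 tokens: [STR, STR, STR, ID, LPAREN, ID, STAR, LPAREN]
Position 17: char is 'f' -> ID

Answer: ID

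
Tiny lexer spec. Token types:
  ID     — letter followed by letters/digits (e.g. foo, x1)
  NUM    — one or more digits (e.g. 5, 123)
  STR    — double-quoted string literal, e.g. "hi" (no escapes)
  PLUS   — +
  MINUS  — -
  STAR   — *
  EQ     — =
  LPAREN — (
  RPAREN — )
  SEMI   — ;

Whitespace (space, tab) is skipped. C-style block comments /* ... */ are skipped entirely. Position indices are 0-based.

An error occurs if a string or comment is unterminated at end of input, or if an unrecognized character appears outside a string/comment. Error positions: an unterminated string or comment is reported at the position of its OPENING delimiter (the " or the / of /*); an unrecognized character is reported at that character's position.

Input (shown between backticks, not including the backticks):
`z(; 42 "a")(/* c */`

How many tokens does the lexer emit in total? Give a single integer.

Answer: 7

Derivation:
pos=0: emit ID 'z' (now at pos=1)
pos=1: emit LPAREN '('
pos=2: emit SEMI ';'
pos=4: emit NUM '42' (now at pos=6)
pos=7: enter STRING mode
pos=7: emit STR "a" (now at pos=10)
pos=10: emit RPAREN ')'
pos=11: emit LPAREN '('
pos=12: enter COMMENT mode (saw '/*')
exit COMMENT mode (now at pos=19)
DONE. 7 tokens: [ID, LPAREN, SEMI, NUM, STR, RPAREN, LPAREN]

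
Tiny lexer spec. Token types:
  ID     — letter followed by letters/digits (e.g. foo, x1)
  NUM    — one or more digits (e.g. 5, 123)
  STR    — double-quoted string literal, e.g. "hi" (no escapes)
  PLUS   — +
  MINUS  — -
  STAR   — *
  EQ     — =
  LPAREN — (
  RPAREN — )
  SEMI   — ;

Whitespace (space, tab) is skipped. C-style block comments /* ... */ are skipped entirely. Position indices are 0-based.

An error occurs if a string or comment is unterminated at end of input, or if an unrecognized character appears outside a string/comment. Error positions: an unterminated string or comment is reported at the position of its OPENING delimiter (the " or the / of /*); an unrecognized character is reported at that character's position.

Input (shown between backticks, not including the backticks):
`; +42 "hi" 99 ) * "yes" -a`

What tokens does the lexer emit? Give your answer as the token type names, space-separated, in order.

pos=0: emit SEMI ';'
pos=2: emit PLUS '+'
pos=3: emit NUM '42' (now at pos=5)
pos=6: enter STRING mode
pos=6: emit STR "hi" (now at pos=10)
pos=11: emit NUM '99' (now at pos=13)
pos=14: emit RPAREN ')'
pos=16: emit STAR '*'
pos=18: enter STRING mode
pos=18: emit STR "yes" (now at pos=23)
pos=24: emit MINUS '-'
pos=25: emit ID 'a' (now at pos=26)
DONE. 10 tokens: [SEMI, PLUS, NUM, STR, NUM, RPAREN, STAR, STR, MINUS, ID]

Answer: SEMI PLUS NUM STR NUM RPAREN STAR STR MINUS ID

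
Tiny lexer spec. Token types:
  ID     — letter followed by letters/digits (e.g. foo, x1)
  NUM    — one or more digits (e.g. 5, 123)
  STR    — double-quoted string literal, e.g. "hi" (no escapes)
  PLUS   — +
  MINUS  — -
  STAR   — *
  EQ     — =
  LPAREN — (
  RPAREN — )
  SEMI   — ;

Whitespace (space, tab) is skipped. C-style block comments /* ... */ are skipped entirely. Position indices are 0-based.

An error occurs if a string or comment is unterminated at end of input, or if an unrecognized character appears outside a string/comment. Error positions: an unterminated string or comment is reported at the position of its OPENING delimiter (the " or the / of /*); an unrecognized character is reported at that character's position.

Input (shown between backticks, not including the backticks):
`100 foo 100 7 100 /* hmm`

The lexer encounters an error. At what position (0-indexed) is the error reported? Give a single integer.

Answer: 18

Derivation:
pos=0: emit NUM '100' (now at pos=3)
pos=4: emit ID 'foo' (now at pos=7)
pos=8: emit NUM '100' (now at pos=11)
pos=12: emit NUM '7' (now at pos=13)
pos=14: emit NUM '100' (now at pos=17)
pos=18: enter COMMENT mode (saw '/*')
pos=18: ERROR — unterminated comment (reached EOF)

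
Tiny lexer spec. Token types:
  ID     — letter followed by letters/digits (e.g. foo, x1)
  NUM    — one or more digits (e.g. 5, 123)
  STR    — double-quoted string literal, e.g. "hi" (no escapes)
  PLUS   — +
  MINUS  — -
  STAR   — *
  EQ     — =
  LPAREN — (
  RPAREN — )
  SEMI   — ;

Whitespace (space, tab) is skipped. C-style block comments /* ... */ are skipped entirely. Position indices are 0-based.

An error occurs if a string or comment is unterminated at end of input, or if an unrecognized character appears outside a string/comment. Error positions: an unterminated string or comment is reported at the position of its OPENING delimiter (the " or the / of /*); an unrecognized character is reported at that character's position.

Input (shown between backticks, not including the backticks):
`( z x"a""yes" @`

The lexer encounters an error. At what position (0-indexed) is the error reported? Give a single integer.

pos=0: emit LPAREN '('
pos=2: emit ID 'z' (now at pos=3)
pos=4: emit ID 'x' (now at pos=5)
pos=5: enter STRING mode
pos=5: emit STR "a" (now at pos=8)
pos=8: enter STRING mode
pos=8: emit STR "yes" (now at pos=13)
pos=14: ERROR — unrecognized char '@'

Answer: 14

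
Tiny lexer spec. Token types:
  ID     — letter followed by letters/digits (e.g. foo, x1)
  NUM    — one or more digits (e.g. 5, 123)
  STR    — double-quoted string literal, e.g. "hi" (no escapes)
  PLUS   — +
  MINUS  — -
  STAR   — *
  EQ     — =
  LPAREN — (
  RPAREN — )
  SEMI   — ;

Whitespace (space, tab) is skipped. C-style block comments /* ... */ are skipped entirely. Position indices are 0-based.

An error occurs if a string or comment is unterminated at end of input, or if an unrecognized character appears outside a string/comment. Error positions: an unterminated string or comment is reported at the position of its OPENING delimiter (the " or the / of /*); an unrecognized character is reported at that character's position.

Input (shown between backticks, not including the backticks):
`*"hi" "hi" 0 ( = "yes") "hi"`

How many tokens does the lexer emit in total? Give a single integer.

pos=0: emit STAR '*'
pos=1: enter STRING mode
pos=1: emit STR "hi" (now at pos=5)
pos=6: enter STRING mode
pos=6: emit STR "hi" (now at pos=10)
pos=11: emit NUM '0' (now at pos=12)
pos=13: emit LPAREN '('
pos=15: emit EQ '='
pos=17: enter STRING mode
pos=17: emit STR "yes" (now at pos=22)
pos=22: emit RPAREN ')'
pos=24: enter STRING mode
pos=24: emit STR "hi" (now at pos=28)
DONE. 9 tokens: [STAR, STR, STR, NUM, LPAREN, EQ, STR, RPAREN, STR]

Answer: 9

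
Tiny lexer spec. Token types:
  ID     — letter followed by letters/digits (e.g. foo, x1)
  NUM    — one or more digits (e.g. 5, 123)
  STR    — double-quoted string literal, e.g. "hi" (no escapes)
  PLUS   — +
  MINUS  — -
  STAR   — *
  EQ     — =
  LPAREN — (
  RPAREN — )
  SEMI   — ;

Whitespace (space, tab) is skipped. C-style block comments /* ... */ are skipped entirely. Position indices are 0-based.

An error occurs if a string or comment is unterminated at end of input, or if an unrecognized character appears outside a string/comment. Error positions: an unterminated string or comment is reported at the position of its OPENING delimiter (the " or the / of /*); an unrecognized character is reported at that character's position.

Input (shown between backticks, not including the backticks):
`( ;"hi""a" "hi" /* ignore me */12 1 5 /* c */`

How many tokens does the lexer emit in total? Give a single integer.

pos=0: emit LPAREN '('
pos=2: emit SEMI ';'
pos=3: enter STRING mode
pos=3: emit STR "hi" (now at pos=7)
pos=7: enter STRING mode
pos=7: emit STR "a" (now at pos=10)
pos=11: enter STRING mode
pos=11: emit STR "hi" (now at pos=15)
pos=16: enter COMMENT mode (saw '/*')
exit COMMENT mode (now at pos=31)
pos=31: emit NUM '12' (now at pos=33)
pos=34: emit NUM '1' (now at pos=35)
pos=36: emit NUM '5' (now at pos=37)
pos=38: enter COMMENT mode (saw '/*')
exit COMMENT mode (now at pos=45)
DONE. 8 tokens: [LPAREN, SEMI, STR, STR, STR, NUM, NUM, NUM]

Answer: 8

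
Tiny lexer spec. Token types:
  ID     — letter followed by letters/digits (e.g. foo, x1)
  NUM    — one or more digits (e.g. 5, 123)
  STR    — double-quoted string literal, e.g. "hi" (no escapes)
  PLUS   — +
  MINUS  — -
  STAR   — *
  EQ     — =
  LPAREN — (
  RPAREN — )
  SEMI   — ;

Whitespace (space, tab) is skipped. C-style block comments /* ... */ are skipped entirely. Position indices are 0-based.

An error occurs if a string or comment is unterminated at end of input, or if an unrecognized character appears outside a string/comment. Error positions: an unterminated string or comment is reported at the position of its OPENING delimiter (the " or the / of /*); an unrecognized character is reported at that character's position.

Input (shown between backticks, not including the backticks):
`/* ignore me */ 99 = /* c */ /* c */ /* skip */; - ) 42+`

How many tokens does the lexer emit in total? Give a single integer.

Answer: 7

Derivation:
pos=0: enter COMMENT mode (saw '/*')
exit COMMENT mode (now at pos=15)
pos=16: emit NUM '99' (now at pos=18)
pos=19: emit EQ '='
pos=21: enter COMMENT mode (saw '/*')
exit COMMENT mode (now at pos=28)
pos=29: enter COMMENT mode (saw '/*')
exit COMMENT mode (now at pos=36)
pos=37: enter COMMENT mode (saw '/*')
exit COMMENT mode (now at pos=47)
pos=47: emit SEMI ';'
pos=49: emit MINUS '-'
pos=51: emit RPAREN ')'
pos=53: emit NUM '42' (now at pos=55)
pos=55: emit PLUS '+'
DONE. 7 tokens: [NUM, EQ, SEMI, MINUS, RPAREN, NUM, PLUS]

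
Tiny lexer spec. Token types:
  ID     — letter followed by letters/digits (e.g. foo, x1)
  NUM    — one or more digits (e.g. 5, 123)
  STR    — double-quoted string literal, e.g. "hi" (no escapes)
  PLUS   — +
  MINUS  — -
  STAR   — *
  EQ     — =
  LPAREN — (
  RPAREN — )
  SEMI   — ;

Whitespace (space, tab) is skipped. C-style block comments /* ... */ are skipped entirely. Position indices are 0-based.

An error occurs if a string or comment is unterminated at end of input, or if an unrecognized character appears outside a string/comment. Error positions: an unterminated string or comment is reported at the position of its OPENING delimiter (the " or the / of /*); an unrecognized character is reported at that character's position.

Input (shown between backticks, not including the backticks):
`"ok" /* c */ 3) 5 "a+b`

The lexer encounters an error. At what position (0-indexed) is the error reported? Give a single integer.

pos=0: enter STRING mode
pos=0: emit STR "ok" (now at pos=4)
pos=5: enter COMMENT mode (saw '/*')
exit COMMENT mode (now at pos=12)
pos=13: emit NUM '3' (now at pos=14)
pos=14: emit RPAREN ')'
pos=16: emit NUM '5' (now at pos=17)
pos=18: enter STRING mode
pos=18: ERROR — unterminated string

Answer: 18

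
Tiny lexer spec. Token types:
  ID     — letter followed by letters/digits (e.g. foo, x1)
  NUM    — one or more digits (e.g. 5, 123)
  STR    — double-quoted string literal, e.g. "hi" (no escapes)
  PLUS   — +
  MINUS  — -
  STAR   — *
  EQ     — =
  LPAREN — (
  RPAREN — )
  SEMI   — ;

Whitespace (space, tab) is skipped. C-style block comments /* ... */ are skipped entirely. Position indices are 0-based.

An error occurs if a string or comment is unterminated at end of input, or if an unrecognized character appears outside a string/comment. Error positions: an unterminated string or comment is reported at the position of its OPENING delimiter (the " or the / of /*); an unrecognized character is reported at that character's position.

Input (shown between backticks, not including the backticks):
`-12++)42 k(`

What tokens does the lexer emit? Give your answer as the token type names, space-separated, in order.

pos=0: emit MINUS '-'
pos=1: emit NUM '12' (now at pos=3)
pos=3: emit PLUS '+'
pos=4: emit PLUS '+'
pos=5: emit RPAREN ')'
pos=6: emit NUM '42' (now at pos=8)
pos=9: emit ID 'k' (now at pos=10)
pos=10: emit LPAREN '('
DONE. 8 tokens: [MINUS, NUM, PLUS, PLUS, RPAREN, NUM, ID, LPAREN]

Answer: MINUS NUM PLUS PLUS RPAREN NUM ID LPAREN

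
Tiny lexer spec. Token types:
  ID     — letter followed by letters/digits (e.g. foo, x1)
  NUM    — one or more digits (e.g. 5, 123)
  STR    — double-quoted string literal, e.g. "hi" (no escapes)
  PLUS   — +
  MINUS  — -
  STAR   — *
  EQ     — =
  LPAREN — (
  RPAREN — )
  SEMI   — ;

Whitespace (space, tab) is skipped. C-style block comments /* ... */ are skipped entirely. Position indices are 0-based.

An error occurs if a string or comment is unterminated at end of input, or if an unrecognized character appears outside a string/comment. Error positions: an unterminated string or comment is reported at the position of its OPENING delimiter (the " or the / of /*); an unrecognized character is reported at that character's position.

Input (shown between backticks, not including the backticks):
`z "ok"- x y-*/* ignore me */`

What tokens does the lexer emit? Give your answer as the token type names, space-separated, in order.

pos=0: emit ID 'z' (now at pos=1)
pos=2: enter STRING mode
pos=2: emit STR "ok" (now at pos=6)
pos=6: emit MINUS '-'
pos=8: emit ID 'x' (now at pos=9)
pos=10: emit ID 'y' (now at pos=11)
pos=11: emit MINUS '-'
pos=12: emit STAR '*'
pos=13: enter COMMENT mode (saw '/*')
exit COMMENT mode (now at pos=28)
DONE. 7 tokens: [ID, STR, MINUS, ID, ID, MINUS, STAR]

Answer: ID STR MINUS ID ID MINUS STAR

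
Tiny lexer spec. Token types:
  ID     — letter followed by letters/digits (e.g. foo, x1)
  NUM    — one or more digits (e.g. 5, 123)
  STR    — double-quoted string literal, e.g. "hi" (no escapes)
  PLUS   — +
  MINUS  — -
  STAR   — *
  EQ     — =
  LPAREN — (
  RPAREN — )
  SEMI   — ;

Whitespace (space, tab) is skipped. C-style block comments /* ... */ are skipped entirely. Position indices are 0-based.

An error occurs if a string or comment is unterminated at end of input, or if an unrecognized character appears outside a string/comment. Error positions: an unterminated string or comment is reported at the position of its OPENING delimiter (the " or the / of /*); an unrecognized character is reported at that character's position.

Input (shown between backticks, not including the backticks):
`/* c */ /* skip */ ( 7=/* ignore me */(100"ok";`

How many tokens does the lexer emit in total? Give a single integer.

pos=0: enter COMMENT mode (saw '/*')
exit COMMENT mode (now at pos=7)
pos=8: enter COMMENT mode (saw '/*')
exit COMMENT mode (now at pos=18)
pos=19: emit LPAREN '('
pos=21: emit NUM '7' (now at pos=22)
pos=22: emit EQ '='
pos=23: enter COMMENT mode (saw '/*')
exit COMMENT mode (now at pos=38)
pos=38: emit LPAREN '('
pos=39: emit NUM '100' (now at pos=42)
pos=42: enter STRING mode
pos=42: emit STR "ok" (now at pos=46)
pos=46: emit SEMI ';'
DONE. 7 tokens: [LPAREN, NUM, EQ, LPAREN, NUM, STR, SEMI]

Answer: 7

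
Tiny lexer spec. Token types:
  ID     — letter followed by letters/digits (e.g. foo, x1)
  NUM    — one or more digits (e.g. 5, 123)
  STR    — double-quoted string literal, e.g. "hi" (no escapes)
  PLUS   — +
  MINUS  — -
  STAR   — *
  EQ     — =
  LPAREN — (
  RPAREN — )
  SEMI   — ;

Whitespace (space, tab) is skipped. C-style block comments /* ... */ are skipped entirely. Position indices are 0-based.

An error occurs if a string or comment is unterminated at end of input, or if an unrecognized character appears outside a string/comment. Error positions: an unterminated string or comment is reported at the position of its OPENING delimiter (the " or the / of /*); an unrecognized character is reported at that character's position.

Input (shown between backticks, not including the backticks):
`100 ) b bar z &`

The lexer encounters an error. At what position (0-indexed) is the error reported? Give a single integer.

Answer: 14

Derivation:
pos=0: emit NUM '100' (now at pos=3)
pos=4: emit RPAREN ')'
pos=6: emit ID 'b' (now at pos=7)
pos=8: emit ID 'bar' (now at pos=11)
pos=12: emit ID 'z' (now at pos=13)
pos=14: ERROR — unrecognized char '&'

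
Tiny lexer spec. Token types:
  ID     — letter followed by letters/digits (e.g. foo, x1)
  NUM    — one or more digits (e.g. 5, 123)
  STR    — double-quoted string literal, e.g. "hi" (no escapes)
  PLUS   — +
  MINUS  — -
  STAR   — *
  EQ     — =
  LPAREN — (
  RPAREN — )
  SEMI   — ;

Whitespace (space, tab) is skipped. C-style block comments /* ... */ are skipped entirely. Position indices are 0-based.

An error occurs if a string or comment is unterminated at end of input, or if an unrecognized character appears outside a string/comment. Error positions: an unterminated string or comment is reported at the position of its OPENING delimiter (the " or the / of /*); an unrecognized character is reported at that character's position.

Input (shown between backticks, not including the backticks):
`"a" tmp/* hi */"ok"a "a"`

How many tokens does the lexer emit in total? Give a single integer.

pos=0: enter STRING mode
pos=0: emit STR "a" (now at pos=3)
pos=4: emit ID 'tmp' (now at pos=7)
pos=7: enter COMMENT mode (saw '/*')
exit COMMENT mode (now at pos=15)
pos=15: enter STRING mode
pos=15: emit STR "ok" (now at pos=19)
pos=19: emit ID 'a' (now at pos=20)
pos=21: enter STRING mode
pos=21: emit STR "a" (now at pos=24)
DONE. 5 tokens: [STR, ID, STR, ID, STR]

Answer: 5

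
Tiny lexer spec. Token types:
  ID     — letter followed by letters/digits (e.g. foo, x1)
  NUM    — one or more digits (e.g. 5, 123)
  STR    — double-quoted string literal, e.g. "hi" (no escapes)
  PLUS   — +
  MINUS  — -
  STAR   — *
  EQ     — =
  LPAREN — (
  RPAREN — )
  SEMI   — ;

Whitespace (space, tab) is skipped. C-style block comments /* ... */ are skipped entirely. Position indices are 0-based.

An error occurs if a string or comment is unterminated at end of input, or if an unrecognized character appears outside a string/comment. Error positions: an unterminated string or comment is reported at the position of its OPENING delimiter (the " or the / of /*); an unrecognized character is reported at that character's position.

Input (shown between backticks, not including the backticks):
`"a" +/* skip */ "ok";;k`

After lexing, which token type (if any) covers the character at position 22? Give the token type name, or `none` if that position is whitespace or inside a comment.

pos=0: enter STRING mode
pos=0: emit STR "a" (now at pos=3)
pos=4: emit PLUS '+'
pos=5: enter COMMENT mode (saw '/*')
exit COMMENT mode (now at pos=15)
pos=16: enter STRING mode
pos=16: emit STR "ok" (now at pos=20)
pos=20: emit SEMI ';'
pos=21: emit SEMI ';'
pos=22: emit ID 'k' (now at pos=23)
DONE. 6 tokens: [STR, PLUS, STR, SEMI, SEMI, ID]
Position 22: char is 'k' -> ID

Answer: ID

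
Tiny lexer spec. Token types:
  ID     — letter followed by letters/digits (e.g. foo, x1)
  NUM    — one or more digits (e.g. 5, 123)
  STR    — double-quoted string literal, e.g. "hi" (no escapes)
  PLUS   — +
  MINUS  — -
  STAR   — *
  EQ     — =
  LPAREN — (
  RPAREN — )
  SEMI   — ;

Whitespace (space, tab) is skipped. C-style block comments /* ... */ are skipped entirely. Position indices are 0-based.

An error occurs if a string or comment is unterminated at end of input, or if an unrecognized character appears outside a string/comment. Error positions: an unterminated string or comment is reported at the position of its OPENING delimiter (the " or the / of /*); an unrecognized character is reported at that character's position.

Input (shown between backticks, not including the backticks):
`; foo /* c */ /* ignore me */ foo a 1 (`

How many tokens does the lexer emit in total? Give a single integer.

pos=0: emit SEMI ';'
pos=2: emit ID 'foo' (now at pos=5)
pos=6: enter COMMENT mode (saw '/*')
exit COMMENT mode (now at pos=13)
pos=14: enter COMMENT mode (saw '/*')
exit COMMENT mode (now at pos=29)
pos=30: emit ID 'foo' (now at pos=33)
pos=34: emit ID 'a' (now at pos=35)
pos=36: emit NUM '1' (now at pos=37)
pos=38: emit LPAREN '('
DONE. 6 tokens: [SEMI, ID, ID, ID, NUM, LPAREN]

Answer: 6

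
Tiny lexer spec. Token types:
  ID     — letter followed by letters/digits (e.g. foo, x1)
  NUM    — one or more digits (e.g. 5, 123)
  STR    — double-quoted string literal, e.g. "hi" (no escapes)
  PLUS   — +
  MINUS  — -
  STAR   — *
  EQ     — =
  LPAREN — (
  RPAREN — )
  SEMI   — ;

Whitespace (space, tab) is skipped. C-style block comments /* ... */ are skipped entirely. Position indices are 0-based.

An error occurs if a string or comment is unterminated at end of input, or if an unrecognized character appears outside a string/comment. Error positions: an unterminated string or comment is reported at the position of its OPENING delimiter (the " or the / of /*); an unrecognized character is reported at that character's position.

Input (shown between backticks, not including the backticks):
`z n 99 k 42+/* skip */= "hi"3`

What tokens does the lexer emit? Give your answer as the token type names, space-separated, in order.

pos=0: emit ID 'z' (now at pos=1)
pos=2: emit ID 'n' (now at pos=3)
pos=4: emit NUM '99' (now at pos=6)
pos=7: emit ID 'k' (now at pos=8)
pos=9: emit NUM '42' (now at pos=11)
pos=11: emit PLUS '+'
pos=12: enter COMMENT mode (saw '/*')
exit COMMENT mode (now at pos=22)
pos=22: emit EQ '='
pos=24: enter STRING mode
pos=24: emit STR "hi" (now at pos=28)
pos=28: emit NUM '3' (now at pos=29)
DONE. 9 tokens: [ID, ID, NUM, ID, NUM, PLUS, EQ, STR, NUM]

Answer: ID ID NUM ID NUM PLUS EQ STR NUM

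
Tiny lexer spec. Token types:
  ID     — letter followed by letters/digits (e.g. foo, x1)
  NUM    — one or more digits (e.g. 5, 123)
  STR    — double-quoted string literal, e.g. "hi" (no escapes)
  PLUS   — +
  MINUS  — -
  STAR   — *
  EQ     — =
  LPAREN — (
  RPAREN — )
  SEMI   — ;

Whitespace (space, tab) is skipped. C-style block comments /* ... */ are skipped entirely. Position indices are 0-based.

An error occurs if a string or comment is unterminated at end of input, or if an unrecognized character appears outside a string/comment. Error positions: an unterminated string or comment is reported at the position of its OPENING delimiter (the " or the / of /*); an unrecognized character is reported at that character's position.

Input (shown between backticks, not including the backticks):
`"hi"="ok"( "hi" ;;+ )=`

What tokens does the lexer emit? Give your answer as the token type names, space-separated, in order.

pos=0: enter STRING mode
pos=0: emit STR "hi" (now at pos=4)
pos=4: emit EQ '='
pos=5: enter STRING mode
pos=5: emit STR "ok" (now at pos=9)
pos=9: emit LPAREN '('
pos=11: enter STRING mode
pos=11: emit STR "hi" (now at pos=15)
pos=16: emit SEMI ';'
pos=17: emit SEMI ';'
pos=18: emit PLUS '+'
pos=20: emit RPAREN ')'
pos=21: emit EQ '='
DONE. 10 tokens: [STR, EQ, STR, LPAREN, STR, SEMI, SEMI, PLUS, RPAREN, EQ]

Answer: STR EQ STR LPAREN STR SEMI SEMI PLUS RPAREN EQ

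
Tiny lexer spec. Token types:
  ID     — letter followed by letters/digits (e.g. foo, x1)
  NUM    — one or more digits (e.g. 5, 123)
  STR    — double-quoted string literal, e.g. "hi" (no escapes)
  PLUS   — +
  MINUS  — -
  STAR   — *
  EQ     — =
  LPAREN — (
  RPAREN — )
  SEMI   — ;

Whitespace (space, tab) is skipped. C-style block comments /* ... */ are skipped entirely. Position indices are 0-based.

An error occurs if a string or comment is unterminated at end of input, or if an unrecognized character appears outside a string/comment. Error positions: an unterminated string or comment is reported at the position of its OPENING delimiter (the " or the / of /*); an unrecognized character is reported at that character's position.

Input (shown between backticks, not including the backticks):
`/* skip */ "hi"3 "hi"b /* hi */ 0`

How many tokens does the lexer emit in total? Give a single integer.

pos=0: enter COMMENT mode (saw '/*')
exit COMMENT mode (now at pos=10)
pos=11: enter STRING mode
pos=11: emit STR "hi" (now at pos=15)
pos=15: emit NUM '3' (now at pos=16)
pos=17: enter STRING mode
pos=17: emit STR "hi" (now at pos=21)
pos=21: emit ID 'b' (now at pos=22)
pos=23: enter COMMENT mode (saw '/*')
exit COMMENT mode (now at pos=31)
pos=32: emit NUM '0' (now at pos=33)
DONE. 5 tokens: [STR, NUM, STR, ID, NUM]

Answer: 5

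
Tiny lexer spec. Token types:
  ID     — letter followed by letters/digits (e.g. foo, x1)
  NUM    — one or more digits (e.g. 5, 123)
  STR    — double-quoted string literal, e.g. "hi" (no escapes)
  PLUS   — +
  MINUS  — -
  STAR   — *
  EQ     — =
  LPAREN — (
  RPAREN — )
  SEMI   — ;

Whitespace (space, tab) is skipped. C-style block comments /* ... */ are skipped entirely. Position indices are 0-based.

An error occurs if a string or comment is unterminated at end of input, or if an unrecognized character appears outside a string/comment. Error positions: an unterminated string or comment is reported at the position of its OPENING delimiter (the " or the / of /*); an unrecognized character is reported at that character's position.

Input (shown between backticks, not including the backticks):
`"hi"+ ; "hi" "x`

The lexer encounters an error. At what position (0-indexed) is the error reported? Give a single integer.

Answer: 13

Derivation:
pos=0: enter STRING mode
pos=0: emit STR "hi" (now at pos=4)
pos=4: emit PLUS '+'
pos=6: emit SEMI ';'
pos=8: enter STRING mode
pos=8: emit STR "hi" (now at pos=12)
pos=13: enter STRING mode
pos=13: ERROR — unterminated string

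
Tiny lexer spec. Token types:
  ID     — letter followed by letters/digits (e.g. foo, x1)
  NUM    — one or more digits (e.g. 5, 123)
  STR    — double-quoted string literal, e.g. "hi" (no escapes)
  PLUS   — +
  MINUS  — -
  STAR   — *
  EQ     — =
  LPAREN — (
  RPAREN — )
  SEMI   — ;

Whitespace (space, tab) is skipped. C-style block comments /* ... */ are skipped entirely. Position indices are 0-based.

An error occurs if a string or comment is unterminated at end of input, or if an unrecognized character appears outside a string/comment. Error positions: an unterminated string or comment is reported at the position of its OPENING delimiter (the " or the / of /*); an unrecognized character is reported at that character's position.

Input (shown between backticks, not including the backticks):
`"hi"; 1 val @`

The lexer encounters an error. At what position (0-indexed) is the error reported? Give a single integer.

Answer: 12

Derivation:
pos=0: enter STRING mode
pos=0: emit STR "hi" (now at pos=4)
pos=4: emit SEMI ';'
pos=6: emit NUM '1' (now at pos=7)
pos=8: emit ID 'val' (now at pos=11)
pos=12: ERROR — unrecognized char '@'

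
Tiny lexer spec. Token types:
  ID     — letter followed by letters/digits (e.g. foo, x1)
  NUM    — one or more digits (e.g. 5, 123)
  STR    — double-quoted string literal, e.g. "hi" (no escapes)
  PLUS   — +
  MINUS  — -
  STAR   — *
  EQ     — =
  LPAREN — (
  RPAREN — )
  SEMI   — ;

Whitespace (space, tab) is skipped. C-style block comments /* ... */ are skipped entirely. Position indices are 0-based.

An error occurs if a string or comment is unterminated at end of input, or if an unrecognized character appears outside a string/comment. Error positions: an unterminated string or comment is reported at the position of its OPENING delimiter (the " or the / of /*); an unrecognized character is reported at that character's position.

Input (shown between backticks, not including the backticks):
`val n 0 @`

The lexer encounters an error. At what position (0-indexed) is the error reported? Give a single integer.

Answer: 8

Derivation:
pos=0: emit ID 'val' (now at pos=3)
pos=4: emit ID 'n' (now at pos=5)
pos=6: emit NUM '0' (now at pos=7)
pos=8: ERROR — unrecognized char '@'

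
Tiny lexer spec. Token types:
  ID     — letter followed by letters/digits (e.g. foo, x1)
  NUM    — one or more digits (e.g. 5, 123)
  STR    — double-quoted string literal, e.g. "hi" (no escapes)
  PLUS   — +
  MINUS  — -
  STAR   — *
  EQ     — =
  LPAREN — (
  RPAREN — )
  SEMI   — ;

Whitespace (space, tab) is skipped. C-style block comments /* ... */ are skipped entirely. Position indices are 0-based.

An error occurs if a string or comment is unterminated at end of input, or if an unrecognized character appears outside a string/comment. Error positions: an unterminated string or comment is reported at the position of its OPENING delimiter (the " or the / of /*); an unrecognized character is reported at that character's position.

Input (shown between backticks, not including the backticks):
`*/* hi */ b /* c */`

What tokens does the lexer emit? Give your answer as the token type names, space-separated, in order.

Answer: STAR ID

Derivation:
pos=0: emit STAR '*'
pos=1: enter COMMENT mode (saw '/*')
exit COMMENT mode (now at pos=9)
pos=10: emit ID 'b' (now at pos=11)
pos=12: enter COMMENT mode (saw '/*')
exit COMMENT mode (now at pos=19)
DONE. 2 tokens: [STAR, ID]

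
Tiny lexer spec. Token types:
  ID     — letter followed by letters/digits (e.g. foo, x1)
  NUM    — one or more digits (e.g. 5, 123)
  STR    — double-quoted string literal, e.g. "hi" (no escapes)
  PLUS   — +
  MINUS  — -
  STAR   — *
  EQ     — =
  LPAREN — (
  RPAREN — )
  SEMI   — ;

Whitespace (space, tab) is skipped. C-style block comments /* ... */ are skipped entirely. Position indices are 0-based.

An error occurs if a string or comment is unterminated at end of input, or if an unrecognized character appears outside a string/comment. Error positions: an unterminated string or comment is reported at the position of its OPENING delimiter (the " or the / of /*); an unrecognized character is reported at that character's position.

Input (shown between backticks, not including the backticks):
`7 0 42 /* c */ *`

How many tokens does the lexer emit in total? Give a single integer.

pos=0: emit NUM '7' (now at pos=1)
pos=2: emit NUM '0' (now at pos=3)
pos=4: emit NUM '42' (now at pos=6)
pos=7: enter COMMENT mode (saw '/*')
exit COMMENT mode (now at pos=14)
pos=15: emit STAR '*'
DONE. 4 tokens: [NUM, NUM, NUM, STAR]

Answer: 4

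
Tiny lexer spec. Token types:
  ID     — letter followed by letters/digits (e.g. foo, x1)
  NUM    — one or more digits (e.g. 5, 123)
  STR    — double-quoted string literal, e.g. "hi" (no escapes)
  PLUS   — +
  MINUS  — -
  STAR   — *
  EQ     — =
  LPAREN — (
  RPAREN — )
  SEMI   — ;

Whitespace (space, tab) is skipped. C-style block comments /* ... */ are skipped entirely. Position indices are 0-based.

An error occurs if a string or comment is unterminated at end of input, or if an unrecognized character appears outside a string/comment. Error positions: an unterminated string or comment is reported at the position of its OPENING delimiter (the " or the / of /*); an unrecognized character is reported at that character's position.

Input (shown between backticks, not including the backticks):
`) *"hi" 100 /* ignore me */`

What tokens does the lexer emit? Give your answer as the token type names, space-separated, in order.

pos=0: emit RPAREN ')'
pos=2: emit STAR '*'
pos=3: enter STRING mode
pos=3: emit STR "hi" (now at pos=7)
pos=8: emit NUM '100' (now at pos=11)
pos=12: enter COMMENT mode (saw '/*')
exit COMMENT mode (now at pos=27)
DONE. 4 tokens: [RPAREN, STAR, STR, NUM]

Answer: RPAREN STAR STR NUM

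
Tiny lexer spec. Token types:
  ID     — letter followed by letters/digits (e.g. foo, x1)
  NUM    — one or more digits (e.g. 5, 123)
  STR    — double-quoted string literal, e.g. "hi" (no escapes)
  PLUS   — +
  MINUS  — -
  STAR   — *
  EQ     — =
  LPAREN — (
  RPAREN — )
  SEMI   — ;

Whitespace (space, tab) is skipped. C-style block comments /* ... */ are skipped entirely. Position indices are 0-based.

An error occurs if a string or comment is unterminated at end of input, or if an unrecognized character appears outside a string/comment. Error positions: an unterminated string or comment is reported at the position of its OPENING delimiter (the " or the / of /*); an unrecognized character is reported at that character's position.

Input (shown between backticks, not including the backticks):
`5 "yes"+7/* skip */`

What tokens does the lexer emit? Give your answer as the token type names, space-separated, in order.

Answer: NUM STR PLUS NUM

Derivation:
pos=0: emit NUM '5' (now at pos=1)
pos=2: enter STRING mode
pos=2: emit STR "yes" (now at pos=7)
pos=7: emit PLUS '+'
pos=8: emit NUM '7' (now at pos=9)
pos=9: enter COMMENT mode (saw '/*')
exit COMMENT mode (now at pos=19)
DONE. 4 tokens: [NUM, STR, PLUS, NUM]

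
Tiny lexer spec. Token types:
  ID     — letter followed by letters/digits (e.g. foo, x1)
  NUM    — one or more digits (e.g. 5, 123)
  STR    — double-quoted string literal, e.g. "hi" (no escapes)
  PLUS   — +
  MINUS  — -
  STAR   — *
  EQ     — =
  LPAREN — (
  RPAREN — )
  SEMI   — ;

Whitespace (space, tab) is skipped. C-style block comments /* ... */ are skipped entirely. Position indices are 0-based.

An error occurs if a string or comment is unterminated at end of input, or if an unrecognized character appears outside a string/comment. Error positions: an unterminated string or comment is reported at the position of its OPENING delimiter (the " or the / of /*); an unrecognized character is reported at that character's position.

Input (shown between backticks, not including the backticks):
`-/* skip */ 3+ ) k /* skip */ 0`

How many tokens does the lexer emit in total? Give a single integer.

pos=0: emit MINUS '-'
pos=1: enter COMMENT mode (saw '/*')
exit COMMENT mode (now at pos=11)
pos=12: emit NUM '3' (now at pos=13)
pos=13: emit PLUS '+'
pos=15: emit RPAREN ')'
pos=17: emit ID 'k' (now at pos=18)
pos=19: enter COMMENT mode (saw '/*')
exit COMMENT mode (now at pos=29)
pos=30: emit NUM '0' (now at pos=31)
DONE. 6 tokens: [MINUS, NUM, PLUS, RPAREN, ID, NUM]

Answer: 6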